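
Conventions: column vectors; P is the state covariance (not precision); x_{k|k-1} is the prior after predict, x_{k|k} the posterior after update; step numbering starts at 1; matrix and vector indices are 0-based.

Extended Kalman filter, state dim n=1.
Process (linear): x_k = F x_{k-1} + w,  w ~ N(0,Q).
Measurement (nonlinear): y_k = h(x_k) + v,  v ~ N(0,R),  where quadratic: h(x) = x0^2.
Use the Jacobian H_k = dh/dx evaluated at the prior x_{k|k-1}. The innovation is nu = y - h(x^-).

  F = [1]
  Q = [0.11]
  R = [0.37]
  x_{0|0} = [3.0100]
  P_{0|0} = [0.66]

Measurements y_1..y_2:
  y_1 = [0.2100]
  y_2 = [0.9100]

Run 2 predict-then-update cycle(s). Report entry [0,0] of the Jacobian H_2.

H_jac[0,0] = 3.1182

step 1: x^-=[3.0100]  P^-=[0.7700]  H_jac=[6.0200]  S=[28.2751]  K=[0.1639]  nu=[-8.8501]  x^+=[1.5591]  P^+=[0.0101]
step 2: x^-=[1.5591]  P^-=[0.1201]  H_jac=[3.1182]  S=[1.5376]  K=[0.2435]  nu=[-1.5209]  x^+=[1.1888]  P^+=[0.0289]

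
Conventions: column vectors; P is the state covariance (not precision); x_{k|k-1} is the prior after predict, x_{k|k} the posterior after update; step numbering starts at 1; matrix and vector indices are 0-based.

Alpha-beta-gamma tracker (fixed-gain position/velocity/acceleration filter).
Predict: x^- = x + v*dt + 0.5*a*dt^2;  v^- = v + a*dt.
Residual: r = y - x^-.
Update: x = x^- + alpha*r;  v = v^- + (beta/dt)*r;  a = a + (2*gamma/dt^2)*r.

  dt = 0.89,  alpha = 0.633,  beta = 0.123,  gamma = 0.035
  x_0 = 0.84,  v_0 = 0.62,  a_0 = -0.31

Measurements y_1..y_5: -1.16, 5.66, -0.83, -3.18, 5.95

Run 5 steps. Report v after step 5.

step 1: x_pred=1.2690  r=-2.4290  x^+=-0.2685  v^+=0.0084  a^+=-0.5247
step 2: x_pred=-0.4689  r=6.1289  x^+=3.4107  v^+=0.3885  a^+=0.0170
step 3: x_pred=3.7632  r=-4.5932  x^+=0.8557  v^+=-0.2312  a^+=-0.3889
step 4: x_pred=0.4959  r=-3.6759  x^+=-1.8310  v^+=-1.0854  a^+=-0.7138
step 5: x_pred=-3.0796  r=9.0296  x^+=2.6361  v^+=-0.4727  a^+=0.0842

v_post = -0.4727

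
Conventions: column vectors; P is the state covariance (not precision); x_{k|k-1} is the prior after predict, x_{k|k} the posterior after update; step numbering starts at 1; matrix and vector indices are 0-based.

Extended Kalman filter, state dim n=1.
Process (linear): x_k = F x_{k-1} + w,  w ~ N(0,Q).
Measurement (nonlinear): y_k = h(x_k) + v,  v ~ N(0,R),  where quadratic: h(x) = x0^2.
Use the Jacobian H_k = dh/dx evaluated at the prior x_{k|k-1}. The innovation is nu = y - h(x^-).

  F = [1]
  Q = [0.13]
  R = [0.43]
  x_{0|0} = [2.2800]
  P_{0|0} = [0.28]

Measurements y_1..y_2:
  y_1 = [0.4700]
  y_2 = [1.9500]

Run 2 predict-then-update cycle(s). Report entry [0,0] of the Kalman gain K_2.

K[0,0] = 0.2705

step 1: x^-=[2.2800]  P^-=[0.4100]  H_jac=[4.5600]  S=[8.9554]  K=[0.2088]  nu=[-4.7284]  x^+=[1.2929]  P^+=[0.0197]
step 2: x^-=[1.2929]  P^-=[0.1497]  H_jac=[2.5857]  S=[1.4308]  K=[0.2705]  nu=[0.2785]  x^+=[1.3682]  P^+=[0.0450]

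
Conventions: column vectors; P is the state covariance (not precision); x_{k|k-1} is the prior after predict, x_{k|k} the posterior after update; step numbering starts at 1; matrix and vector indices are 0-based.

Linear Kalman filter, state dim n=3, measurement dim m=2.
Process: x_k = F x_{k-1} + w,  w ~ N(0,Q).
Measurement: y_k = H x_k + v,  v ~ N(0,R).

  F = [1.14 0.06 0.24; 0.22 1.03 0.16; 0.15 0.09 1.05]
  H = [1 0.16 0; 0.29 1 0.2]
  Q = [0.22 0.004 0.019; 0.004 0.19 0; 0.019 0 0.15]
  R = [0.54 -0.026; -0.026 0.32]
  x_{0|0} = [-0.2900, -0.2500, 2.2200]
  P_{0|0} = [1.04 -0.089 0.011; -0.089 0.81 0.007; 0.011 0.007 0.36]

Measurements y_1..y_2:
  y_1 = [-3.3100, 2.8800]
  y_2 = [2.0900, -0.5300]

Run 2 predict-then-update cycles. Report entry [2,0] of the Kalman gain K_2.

step 1: x^-=[0.1872, 0.0339, 2.2650]  P^-=[1.5893 0.2274 0.2962; 0.2274 1.0716 0.1649; 0.2962 0.1649 0.5792]  S=[2.2295 0.9088; 0.9088 1.7807]  K=[0.7046 0.0602; -0.1125 0.7148; 0.0767 0.1667]  nu=[-3.5026, 2.3388]  x^+=[-2.1401, 2.0995, 2.3863]  P^+=[0.3988 -0.1241 0.0468; -0.1241 0.2798 -0.0609; 0.0468 -0.0609 0.4934]
step 2: x^-=[-1.7411, 2.0735, 2.3735]  P^-=[0.7746 -0.0117 0.2518; -0.0117 0.4458 0.0456; 0.2518 0.0456 0.7051]  S=[1.3223 0.3095; 0.3095 0.8998]  K=[0.5611 0.0996; -0.0787 0.5289; 0.1396 0.2405]  nu=[3.4993, -2.5732]  x^+=[-0.0340, 0.4371, 2.2433]  P^+=[0.3148 -0.0901 0.0806; -0.0901 0.2117 -0.0713; 0.0806 -0.0713 0.6065]

K[2,0] = 0.1396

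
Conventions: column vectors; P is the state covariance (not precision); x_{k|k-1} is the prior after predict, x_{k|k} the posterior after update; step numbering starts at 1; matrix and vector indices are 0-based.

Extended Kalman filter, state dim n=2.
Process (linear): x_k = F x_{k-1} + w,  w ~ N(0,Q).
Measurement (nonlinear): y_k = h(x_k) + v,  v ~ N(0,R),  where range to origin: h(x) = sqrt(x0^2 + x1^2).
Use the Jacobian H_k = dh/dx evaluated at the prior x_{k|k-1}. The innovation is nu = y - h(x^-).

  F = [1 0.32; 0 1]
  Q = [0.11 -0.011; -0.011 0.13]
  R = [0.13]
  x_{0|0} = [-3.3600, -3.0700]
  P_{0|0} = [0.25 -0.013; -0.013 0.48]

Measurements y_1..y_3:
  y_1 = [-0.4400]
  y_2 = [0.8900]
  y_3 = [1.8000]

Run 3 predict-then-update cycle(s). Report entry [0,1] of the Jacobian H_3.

H_jac[0,1] = 0.5401

step 1: x^-=[-4.3424, -3.0700]  P^-=[0.4008 0.1296; 0.1296 0.6100]  H_jac=[-0.8165 -0.5773]  S=[0.7227]  K=[-0.5564; -0.6337]  nu=[-5.7580]  x^+=[-1.1387, 0.5787]  P^+=[0.1771 -0.1252; -0.1252 0.3198]
step 2: x^-=[-0.9535, 0.5787]  P^-=[0.2397 -0.0339; -0.0339 0.4498]  H_jac=[-0.8549 0.5188]  S=[0.4563]  K=[-0.4876; 0.5749]  nu=[-0.2254]  x^+=[-0.8436, 0.4491]  P^+=[0.1312 0.0940; 0.0940 0.2990]
step 3: x^-=[-0.6999, 0.4491]  P^-=[0.3320 0.1787; 0.1787 0.4290]  H_jac=[-0.8416 0.5401]  S=[0.3278]  K=[-0.5580; 0.2479]  nu=[0.9684]  x^+=[-1.2402, 0.6892]  P^+=[0.2300 0.2241; 0.2241 0.4088]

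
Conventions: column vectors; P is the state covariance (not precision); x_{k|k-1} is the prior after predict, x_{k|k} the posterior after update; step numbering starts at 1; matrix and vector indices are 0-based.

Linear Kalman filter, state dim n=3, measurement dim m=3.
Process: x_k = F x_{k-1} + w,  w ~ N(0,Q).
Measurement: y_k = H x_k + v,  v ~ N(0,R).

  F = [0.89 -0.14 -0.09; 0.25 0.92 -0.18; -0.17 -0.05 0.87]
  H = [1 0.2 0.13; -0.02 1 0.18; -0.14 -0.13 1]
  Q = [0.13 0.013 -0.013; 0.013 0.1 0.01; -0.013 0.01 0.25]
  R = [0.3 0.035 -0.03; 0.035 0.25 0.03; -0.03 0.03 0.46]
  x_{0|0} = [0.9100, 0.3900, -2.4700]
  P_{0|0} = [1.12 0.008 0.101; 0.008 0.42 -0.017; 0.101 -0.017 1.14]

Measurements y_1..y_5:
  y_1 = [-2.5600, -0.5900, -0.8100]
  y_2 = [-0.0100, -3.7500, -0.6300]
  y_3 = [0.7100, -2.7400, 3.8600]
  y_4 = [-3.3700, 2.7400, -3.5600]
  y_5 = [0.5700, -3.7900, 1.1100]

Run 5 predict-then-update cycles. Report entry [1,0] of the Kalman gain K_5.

step 1: x^-=[0.9776, 1.0309, -2.3231]  P^-=[1.0160 0.2154 -0.1872; 0.2154 0.5626 -0.2255; -0.1872 -0.2255 1.1180]  S=[1.3832 0.2972 -0.3006; 0.2972 0.7608 -0.0804; -0.3006 -0.0804 1.7263]  K=[0.7498 -0.0894 -0.0806; 0.0436 0.6473 -0.1527; 0.0854 0.0131 0.6953]  nu=[-3.4418, -1.1832, 1.7840]  x^+=[-1.6411, -0.1574, -1.3923]  P^+=[0.2258 0.0113 -0.0292; 0.0113 0.1643 -0.0292; -0.0292 -0.0292 0.3098]
step 2: x^-=[-1.3132, -0.3045, -0.9245]  P^-=[0.3157 0.0629 -0.0901; 0.0629 0.2807 -0.0884; -0.0901 -0.0884 0.5028]  S=[0.6326 0.1286 -0.1308; 0.1286 0.5134 -0.0061; -0.1308 -0.0061 1.0242]  K=[0.4940 -0.0460 -0.0763; 0.0429 0.5010 -0.1221; 0.0395 0.0037 0.5195]  nu=[1.4843, -3.3054, 0.0710]  x^+=[-0.4335, -1.9055, -0.8413]  P^+=[0.1503 0.0117 -0.0288; 0.0117 0.1277 -0.0242; -0.0288 -0.0242 0.2307]
step 3: x^-=[-0.0433, -1.7100, -0.5629]  P^-=[0.2545 0.0495 -0.0730; 0.0495 0.2409 -0.0671; -0.0730 -0.0671 0.4401]  S=[0.5689 0.1136 -0.1065; 0.1136 0.4797 0.0096; -0.1065 0.0096 0.9489]  K=[0.4423 -0.0381 -0.0713; 0.0423 0.4672 -0.1110; 0.0381 0.0096 0.4880]  nu=[1.1685, -0.9295, 4.1946]  x^+=[0.2101, -2.5604, 1.5195]  P^+=[0.1347 0.0113 -0.0269; 0.0113 0.1190 -0.0213; -0.0269 -0.0213 0.2171]
step 4: x^-=[0.4087, -2.5766, 1.4142]  P^-=[0.2417 0.0462 -0.0685; 0.0462 0.2309 -0.0610; -0.0685 -0.0610 0.4285]  S=[0.5557 0.1101 -0.0999; 0.1101 0.4715 0.0150; -0.0999 0.0150 0.9338]  K=[0.4304 -0.0367 -0.0694; 0.0419 0.4580 -0.1072; 0.0390 0.0127 0.4816]  nu=[-3.4472, 5.0702, -5.2520]  x^+=[-0.8968, 0.1640, -1.1850]  P^+=[0.1311 0.0111 -0.0261; 0.0111 0.1166 -0.0201; -0.0261 -0.0201 0.2145]
step 5: x^-=[-0.7145, 0.1400, -0.8867]  P^-=[0.2388 0.0453 -0.0673; 0.0453 0.2280 -0.0592; -0.0673 -0.0592 0.4261]  S=[0.5526 0.1091 -0.0981; 0.1091 0.4692 0.0168; -0.0981 0.0168 0.9305]  K=[0.4276 -0.0365 -0.0689; 0.0418 0.4553 -0.1061; 0.0395 0.0139 0.4802]  nu=[1.3718, -3.7847, 1.9149]  x^+=[-0.1218, -1.7287, 0.0344]  P^+=[0.1302 0.0111 -0.0259; 0.0111 0.1159 -0.0198; -0.0259 -0.0198 0.2139]

K[1,0] = 0.0418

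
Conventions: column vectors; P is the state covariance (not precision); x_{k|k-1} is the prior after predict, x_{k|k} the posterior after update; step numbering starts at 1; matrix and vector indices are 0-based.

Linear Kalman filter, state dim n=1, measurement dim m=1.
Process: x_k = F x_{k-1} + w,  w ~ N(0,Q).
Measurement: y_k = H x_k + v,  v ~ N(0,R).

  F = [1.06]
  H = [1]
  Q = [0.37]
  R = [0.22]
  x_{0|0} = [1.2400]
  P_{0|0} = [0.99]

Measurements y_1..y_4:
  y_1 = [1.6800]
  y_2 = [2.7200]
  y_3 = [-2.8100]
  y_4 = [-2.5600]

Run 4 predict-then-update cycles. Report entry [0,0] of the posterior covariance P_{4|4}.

step 1: x^-=[1.3144]  P^-=[1.4824]  S=[1.7024]  K=[0.8708]  nu=[0.3656]  x^+=[1.6328]  P^+=[0.1916]
step 2: x^-=[1.7307]  P^-=[0.5852]  S=[0.8052]  K=[0.7268]  nu=[0.9893]  x^+=[2.4497]  P^+=[0.1599]
step 3: x^-=[2.5967]  P^-=[0.5497]  S=[0.7697]  K=[0.7142]  nu=[-5.4067]  x^+=[-1.2645]  P^+=[0.1571]
step 4: x^-=[-1.3404]  P^-=[0.5465]  S=[0.7665]  K=[0.7130]  nu=[-1.2196]  x^+=[-2.2100]  P^+=[0.1569]

P_post[0,0] = 0.1569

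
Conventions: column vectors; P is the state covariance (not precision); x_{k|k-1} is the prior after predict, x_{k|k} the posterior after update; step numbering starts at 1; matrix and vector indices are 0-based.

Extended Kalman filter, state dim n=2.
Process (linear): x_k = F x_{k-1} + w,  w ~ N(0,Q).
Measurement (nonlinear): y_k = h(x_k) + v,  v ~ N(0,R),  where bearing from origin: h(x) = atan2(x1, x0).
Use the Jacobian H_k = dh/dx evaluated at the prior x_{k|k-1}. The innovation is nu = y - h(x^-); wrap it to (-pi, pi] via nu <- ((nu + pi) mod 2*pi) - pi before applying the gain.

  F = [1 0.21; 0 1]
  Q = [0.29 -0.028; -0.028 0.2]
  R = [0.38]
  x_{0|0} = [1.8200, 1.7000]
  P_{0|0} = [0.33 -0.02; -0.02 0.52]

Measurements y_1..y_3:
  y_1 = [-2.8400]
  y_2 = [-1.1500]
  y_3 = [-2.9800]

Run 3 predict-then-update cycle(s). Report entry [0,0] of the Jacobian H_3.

step 1: x^-=[2.1770, 1.7000]  P^-=[0.6345 0.0612; 0.0612 0.7200]  H_jac=[-0.2228 0.2853]  S=[0.4623]  K=[-0.2680; 0.4149]  nu=[2.7802]  x^+=[1.4318, 2.8534]  P^+=[0.6013 0.1126; 0.1126 0.6404]
step 2: x^-=[2.0310, 2.8534]  P^-=[0.9669 0.2191; 0.2191 0.8404]  H_jac=[-0.2326 0.1656]  S=[0.4385]  K=[-0.4302; 0.2011]  nu=[-2.1022]  x^+=[2.9353, 2.4306]  P^+=[0.8857 0.2570; 0.2570 0.8227]
step 3: x^-=[3.4458, 2.4306]  P^-=[1.3199 0.4018; 0.4018 1.0227]  H_jac=[-0.1367 0.1938]  S=[0.4218]  K=[-0.2432; 0.3396]  nu=[2.6888]  x^+=[2.7919, 3.3439]  P^+=[1.2950 0.4366; 0.4366 0.9740]

H_jac[0,0] = -0.1367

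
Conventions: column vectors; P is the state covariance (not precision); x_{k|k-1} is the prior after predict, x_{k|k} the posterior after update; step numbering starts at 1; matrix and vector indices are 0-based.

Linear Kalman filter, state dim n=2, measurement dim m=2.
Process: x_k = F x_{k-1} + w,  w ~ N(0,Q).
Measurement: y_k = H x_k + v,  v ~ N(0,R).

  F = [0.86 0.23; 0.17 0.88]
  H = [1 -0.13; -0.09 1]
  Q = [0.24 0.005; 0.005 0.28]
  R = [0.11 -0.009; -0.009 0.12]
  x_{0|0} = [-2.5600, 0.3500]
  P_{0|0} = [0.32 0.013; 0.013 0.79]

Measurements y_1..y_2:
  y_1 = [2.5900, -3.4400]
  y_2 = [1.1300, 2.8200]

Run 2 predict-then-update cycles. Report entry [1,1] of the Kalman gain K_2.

step 1: x^-=[-2.1211, -0.1272]  P^-=[0.5236 0.2220; 0.2220 0.9049]  S=[0.5912 0.0509; 0.0509 0.9892]  K=[0.8253 0.1344; 0.1001 0.8895]  nu=[4.6946, -3.5037]  x^+=[1.2826, -2.7739]  P^+=[0.0918 0.0170; 0.0170 0.1074]
step 2: x^-=[0.4651, -2.2230]  P^-=[0.3203 0.0536; 0.0536 0.3709]  S=[0.4226 -0.0318; -0.0318 0.4838]  K=[0.7489 0.1005; 0.0701 0.7612]  nu=[0.3760, 5.0848]  x^+=[1.2575, 1.6739]  P^+=[0.0831 0.0128; 0.0128 0.0919]

K[1,1] = 0.7612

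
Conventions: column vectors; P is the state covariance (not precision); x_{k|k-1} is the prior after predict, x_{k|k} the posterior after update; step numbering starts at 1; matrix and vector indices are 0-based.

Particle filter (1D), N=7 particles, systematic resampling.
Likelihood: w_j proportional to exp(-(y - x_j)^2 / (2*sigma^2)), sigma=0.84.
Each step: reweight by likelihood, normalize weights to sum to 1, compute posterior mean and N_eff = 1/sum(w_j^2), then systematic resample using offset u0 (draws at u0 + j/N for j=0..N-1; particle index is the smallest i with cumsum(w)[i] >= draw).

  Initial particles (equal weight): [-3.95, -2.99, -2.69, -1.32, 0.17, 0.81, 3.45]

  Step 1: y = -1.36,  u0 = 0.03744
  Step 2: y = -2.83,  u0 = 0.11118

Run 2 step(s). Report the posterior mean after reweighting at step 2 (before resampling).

step 1: w=[0.0052, 0.0911, 0.1709, 0.5977, 0.1139, 0.0213, 0.0000]  mean=-1.5047  Neff=2.4496  idx=[1, 2, 3, 3, 3, 3, 4]
step 2: w=[0.3552, 0.3567, 0.0719, 0.0719, 0.0719, 0.0719, 0.0006]  mean=-2.4009  Neff=3.6491  idx=[0, 0, 1, 1, 1, 3, 5]

post_mean = -2.4009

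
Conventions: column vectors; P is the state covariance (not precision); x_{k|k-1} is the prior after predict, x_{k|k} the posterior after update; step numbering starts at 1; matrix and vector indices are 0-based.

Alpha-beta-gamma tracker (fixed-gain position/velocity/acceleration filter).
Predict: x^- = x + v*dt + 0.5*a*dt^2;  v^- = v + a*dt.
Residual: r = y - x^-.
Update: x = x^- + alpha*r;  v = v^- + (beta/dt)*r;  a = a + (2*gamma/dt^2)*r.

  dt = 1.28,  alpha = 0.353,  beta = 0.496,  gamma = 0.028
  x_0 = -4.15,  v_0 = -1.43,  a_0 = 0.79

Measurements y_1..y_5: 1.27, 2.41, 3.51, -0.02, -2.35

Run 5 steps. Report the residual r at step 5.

resid = -11.2706

step 1: x_pred=-5.3332  r=6.6032  x^+=-3.0023  v^+=2.1400  a^+=1.0157
step 2: x_pred=0.5689  r=1.8411  x^+=1.2188  v^+=4.1535  a^+=1.0786
step 3: x_pred=7.4189  r=-3.9089  x^+=6.0390  v^+=4.0194  a^+=0.9450
step 4: x_pred=11.9581  r=-11.9781  x^+=7.7298  v^+=0.5876  a^+=0.5356
step 5: x_pred=8.9206  r=-11.2706  x^+=4.9421  v^+=-3.0942  a^+=0.1504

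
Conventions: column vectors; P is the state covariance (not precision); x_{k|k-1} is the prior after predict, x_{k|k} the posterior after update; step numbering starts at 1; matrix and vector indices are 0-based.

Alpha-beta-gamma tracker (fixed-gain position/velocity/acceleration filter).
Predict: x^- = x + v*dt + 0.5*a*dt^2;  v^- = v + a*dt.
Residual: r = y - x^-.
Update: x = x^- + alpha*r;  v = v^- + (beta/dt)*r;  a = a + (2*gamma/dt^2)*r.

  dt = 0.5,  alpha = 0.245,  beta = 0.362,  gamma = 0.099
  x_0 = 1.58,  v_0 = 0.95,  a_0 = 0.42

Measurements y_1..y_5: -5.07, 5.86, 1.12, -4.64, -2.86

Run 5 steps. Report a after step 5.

a_post = -2.7246

step 1: x_pred=2.1075  r=-7.1775  x^+=0.3490  v^+=-4.0365  a^+=-5.2646
step 2: x_pred=-2.3273  r=8.1873  x^+=-0.3214  v^+=-0.7412  a^+=1.2198
step 3: x_pred=-0.5395  r=1.6595  x^+=-0.1330  v^+=1.0702  a^+=2.5341
step 4: x_pred=0.7189  r=-5.3589  x^+=-0.5940  v^+=-1.5426  a^+=-1.7101
step 5: x_pred=-1.5791  r=-1.2809  x^+=-1.8929  v^+=-3.3250  a^+=-2.7246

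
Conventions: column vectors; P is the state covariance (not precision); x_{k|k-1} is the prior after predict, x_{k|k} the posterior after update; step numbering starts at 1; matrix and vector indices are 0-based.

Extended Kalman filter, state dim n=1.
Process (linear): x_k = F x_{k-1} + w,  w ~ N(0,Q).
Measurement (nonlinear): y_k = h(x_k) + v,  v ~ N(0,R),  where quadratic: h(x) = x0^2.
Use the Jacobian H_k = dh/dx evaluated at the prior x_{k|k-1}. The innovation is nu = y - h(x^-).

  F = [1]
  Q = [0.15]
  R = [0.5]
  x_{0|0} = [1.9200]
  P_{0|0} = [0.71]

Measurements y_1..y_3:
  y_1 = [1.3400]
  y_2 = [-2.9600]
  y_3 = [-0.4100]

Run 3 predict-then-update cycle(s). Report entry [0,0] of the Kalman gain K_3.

K[0,0] = 0.0398

step 1: x^-=[1.9200]  P^-=[0.8600]  H_jac=[3.8400]  S=[13.1812]  K=[0.2505]  nu=[-2.3464]  x^+=[1.3321]  P^+=[0.0326]
step 2: x^-=[1.3321]  P^-=[0.1826]  H_jac=[2.6643]  S=[1.7963]  K=[0.2709]  nu=[-4.7346]  x^+=[0.0497]  P^+=[0.0508]
step 3: x^-=[0.0497]  P^-=[0.2008]  H_jac=[0.0994]  S=[0.5020]  K=[0.0398]  nu=[-0.4125]  x^+=[0.0333]  P^+=[0.2000]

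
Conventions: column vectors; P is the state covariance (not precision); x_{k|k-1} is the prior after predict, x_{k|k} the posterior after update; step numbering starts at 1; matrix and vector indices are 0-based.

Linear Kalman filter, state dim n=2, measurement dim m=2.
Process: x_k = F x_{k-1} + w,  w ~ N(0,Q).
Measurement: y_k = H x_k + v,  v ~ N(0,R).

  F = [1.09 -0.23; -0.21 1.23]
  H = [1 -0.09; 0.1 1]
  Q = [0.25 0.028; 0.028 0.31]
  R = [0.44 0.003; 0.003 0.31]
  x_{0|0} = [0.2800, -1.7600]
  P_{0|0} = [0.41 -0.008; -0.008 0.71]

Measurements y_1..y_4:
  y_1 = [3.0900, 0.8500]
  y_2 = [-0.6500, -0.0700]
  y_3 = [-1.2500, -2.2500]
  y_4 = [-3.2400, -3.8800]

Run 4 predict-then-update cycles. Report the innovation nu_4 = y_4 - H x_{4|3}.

step 1: x^-=[0.7100, -2.2236]  P^-=[0.7787 -0.2778; -0.2778 1.4064]  S=[1.2801 -0.3210; -0.3210 1.6686]  K=[0.6281 0.0010; -0.1142 0.8042]  nu=[2.1799, 3.0026]  x^+=[2.0822, -0.0578]  P^+=[0.2741 -0.0252; -0.0252 0.2515]
step 2: x^-=[2.2829, -0.5084]  P^-=[0.6016 -0.1409; -0.1409 0.7156]  S=[1.0728 -0.1409; -0.1409 1.0034]  K=[0.5726 -0.0001; -0.1014 0.6849]  nu=[-2.9787, 0.2101]  x^+=[0.5773, -0.0623]  P^+=[0.2499 -0.0233; -0.0233 0.2143]
step 3: x^-=[0.6436, -0.1979]  P^-=[0.5699 -0.1222; -0.1222 0.6573]  S=[1.0372 -0.1202; -0.1202 0.9486]  K=[0.5603 0.0023; -0.0974 0.6677]  nu=[-1.9114, -2.1165]  x^+=[-0.4323, -1.4249]  P^+=[0.2446 -0.0221; -0.0221 0.2089]
step 4: x^-=[-0.1434, -1.6618]  P^-=[0.5627 -0.1177; -0.1177 0.6482]  S=[1.0291 -0.1157; -0.1157 0.9403]  K=[0.5574 0.0033; -0.0963 0.6650]  nu=[-3.2461, -2.2038]  x^+=[-1.9600, -2.8148]  P^+=[0.2433 -0.0217; -0.0217 0.2080]

innov = [-3.2461, -2.2038]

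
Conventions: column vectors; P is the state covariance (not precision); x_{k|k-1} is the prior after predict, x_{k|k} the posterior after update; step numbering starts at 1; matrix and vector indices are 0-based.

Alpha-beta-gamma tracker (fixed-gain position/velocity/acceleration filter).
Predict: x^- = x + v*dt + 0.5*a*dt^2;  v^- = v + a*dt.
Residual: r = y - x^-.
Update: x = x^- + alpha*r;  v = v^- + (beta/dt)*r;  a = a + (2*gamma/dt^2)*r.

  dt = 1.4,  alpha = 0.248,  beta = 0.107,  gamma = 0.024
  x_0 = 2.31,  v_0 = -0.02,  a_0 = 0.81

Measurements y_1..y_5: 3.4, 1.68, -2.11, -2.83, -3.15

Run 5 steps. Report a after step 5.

step 1: x_pred=3.0758  r=0.3242  x^+=3.1562  v^+=1.1388  a^+=0.8179
step 2: x_pred=5.5521  r=-3.8721  x^+=4.5918  v^+=1.9880  a^+=0.7231
step 3: x_pred=8.0836  r=-10.1936  x^+=5.5556  v^+=2.2212  a^+=0.4735
step 4: x_pred=9.1293  r=-11.9593  x^+=6.1634  v^+=1.9701  a^+=0.1806
step 5: x_pred=9.0985  r=-12.2485  x^+=6.0609  v^+=1.2868  a^+=-0.1194

a_post = -0.1194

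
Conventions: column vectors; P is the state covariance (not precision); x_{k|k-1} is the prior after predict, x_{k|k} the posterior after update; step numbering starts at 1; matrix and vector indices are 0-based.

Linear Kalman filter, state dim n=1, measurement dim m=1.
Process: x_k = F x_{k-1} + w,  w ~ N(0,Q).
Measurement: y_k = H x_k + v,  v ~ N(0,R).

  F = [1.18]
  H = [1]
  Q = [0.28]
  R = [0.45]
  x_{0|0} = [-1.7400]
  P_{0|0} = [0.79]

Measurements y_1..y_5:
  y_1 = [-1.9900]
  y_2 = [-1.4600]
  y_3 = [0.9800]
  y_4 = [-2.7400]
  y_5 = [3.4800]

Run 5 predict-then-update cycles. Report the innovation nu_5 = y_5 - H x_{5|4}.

step 1: x^-=[-2.0532]  P^-=[1.3800]  S=[1.8300]  K=[0.7541]  nu=[0.0632]  x^+=[-2.0055]  P^+=[0.3393]
step 2: x^-=[-2.3665]  P^-=[0.7525]  S=[1.2025]  K=[0.6258]  nu=[0.9065]  x^+=[-1.7992]  P^+=[0.2816]
step 3: x^-=[-2.1231]  P^-=[0.6721]  S=[1.1221]  K=[0.5990]  nu=[3.1031]  x^+=[-0.2644]  P^+=[0.2695]
step 4: x^-=[-0.3121]  P^-=[0.6553]  S=[1.1053]  K=[0.5929]  nu=[-2.4279]  x^+=[-1.7515]  P^+=[0.2668]
step 5: x^-=[-2.0668]  P^-=[0.6515]  S=[1.1015]  K=[0.5915]  nu=[5.5468]  x^+=[1.2139]  P^+=[0.2662]

innov = [5.5468]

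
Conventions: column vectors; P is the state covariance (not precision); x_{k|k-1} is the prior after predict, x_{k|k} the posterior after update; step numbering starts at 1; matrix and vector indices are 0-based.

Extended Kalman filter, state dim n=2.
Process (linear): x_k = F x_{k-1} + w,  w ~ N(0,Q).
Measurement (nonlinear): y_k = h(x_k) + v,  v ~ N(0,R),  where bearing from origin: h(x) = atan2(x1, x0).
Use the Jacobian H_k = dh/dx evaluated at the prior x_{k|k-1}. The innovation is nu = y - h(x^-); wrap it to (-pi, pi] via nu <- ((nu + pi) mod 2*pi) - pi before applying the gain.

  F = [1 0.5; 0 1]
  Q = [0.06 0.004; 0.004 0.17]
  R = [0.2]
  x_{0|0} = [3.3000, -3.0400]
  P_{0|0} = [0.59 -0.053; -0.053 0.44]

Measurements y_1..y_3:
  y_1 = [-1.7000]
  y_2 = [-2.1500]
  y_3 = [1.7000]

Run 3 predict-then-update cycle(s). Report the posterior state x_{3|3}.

x_post = [-3.9070, -3.5105]

step 1: x^-=[1.7800, -3.0400]  P^-=[0.7070 0.1710; 0.1710 0.6100]  H_jac=[0.2450 0.1434]  S=[0.2670]  K=[0.7405; 0.4846]  nu=[-0.6589]  x^+=[1.2921, -3.3593]  P^+=[0.5606 0.0752; 0.0752 0.5473]
step 2: x^-=[-0.3876, -3.3593]  P^-=[0.8326 0.3528; 0.3528 0.7173]  H_jac=[0.2938 -0.0339]  S=[0.2657]  K=[0.8757; 0.2987]  nu=[-0.4643]  x^+=[-0.7942, -3.4980]  P^+=[0.6289 0.2834; 0.2834 0.6936]
step 3: x^-=[-2.5432, -3.4980]  P^-=[1.1456 0.6342; 0.6342 0.8636]  H_jac=[0.1870 -0.1360]  S=[0.2238]  K=[0.5721; 0.0052]  nu=[-2.3837]  x^+=[-3.9070, -3.5105]  P^+=[1.0724 0.6335; 0.6335 0.8636]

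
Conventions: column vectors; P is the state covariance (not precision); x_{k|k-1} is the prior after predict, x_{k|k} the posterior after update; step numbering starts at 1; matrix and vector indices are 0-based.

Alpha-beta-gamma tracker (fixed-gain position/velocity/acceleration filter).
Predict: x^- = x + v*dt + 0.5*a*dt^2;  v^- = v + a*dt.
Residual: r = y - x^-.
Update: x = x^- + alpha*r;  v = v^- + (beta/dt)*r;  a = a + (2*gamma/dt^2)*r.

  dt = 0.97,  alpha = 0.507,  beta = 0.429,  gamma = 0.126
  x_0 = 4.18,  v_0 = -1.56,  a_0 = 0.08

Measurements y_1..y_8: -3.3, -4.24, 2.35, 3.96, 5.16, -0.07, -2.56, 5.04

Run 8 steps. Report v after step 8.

step 1: x_pred=2.7044  r=-6.0044  x^+=-0.3398  v^+=-4.1380  a^+=-1.5282
step 2: x_pred=-5.0726  r=0.8326  x^+=-4.6505  v^+=-5.2521  a^+=-1.3052
step 3: x_pred=-10.3590  r=12.7090  x^+=-3.9155  v^+=-0.8973  a^+=2.0987
step 4: x_pred=-3.7986  r=7.7586  x^+=0.1350  v^+=4.5698  a^+=4.1766
step 5: x_pred=6.5326  r=-1.3726  x^+=5.8367  v^+=8.0141  a^+=3.8090
step 6: x_pred=15.4023  r=-15.4723  x^+=7.5578  v^+=4.8659  a^+=-0.3349
step 7: x_pred=12.1202  r=-14.6802  x^+=4.6773  v^+=-1.9515  a^+=-4.2667
step 8: x_pred=0.7771  r=4.2629  x^+=2.9384  v^+=-4.2049  a^+=-3.1250

v_post = -4.2049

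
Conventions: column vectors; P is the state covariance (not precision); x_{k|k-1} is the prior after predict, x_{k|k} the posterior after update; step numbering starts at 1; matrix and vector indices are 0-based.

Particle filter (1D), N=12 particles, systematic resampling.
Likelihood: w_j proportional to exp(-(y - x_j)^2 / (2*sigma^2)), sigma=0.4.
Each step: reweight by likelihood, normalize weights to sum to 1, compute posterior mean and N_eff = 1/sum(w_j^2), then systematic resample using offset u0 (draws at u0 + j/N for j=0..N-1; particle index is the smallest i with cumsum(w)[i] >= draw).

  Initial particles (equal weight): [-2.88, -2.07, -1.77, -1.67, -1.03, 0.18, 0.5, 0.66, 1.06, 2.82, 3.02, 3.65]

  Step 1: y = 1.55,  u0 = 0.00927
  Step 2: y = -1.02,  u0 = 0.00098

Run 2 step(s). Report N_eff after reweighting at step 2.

N_eff = 1.8652

step 1: w=[0.0000, 0.0000, 0.0000, 0.0000, 0.0000, 0.0047, 0.0533, 0.1405, 0.7887, 0.0108, 0.0020, 0.0000]  mean=0.9926  Neff=1.5509  idx=[6, 7, 7, 8, 8, 8, 8, 8, 8, 8, 8, 8]
step 2: w=[0.7041, 0.1421, 0.1421, 0.0013, 0.0013, 0.0013, 0.0013, 0.0013, 0.0013, 0.0013, 0.0013, 0.0013]  mean=0.5520  Neff=1.8652  idx=[0, 0, 0, 0, 0, 0, 0, 0, 0, 1, 1, 2]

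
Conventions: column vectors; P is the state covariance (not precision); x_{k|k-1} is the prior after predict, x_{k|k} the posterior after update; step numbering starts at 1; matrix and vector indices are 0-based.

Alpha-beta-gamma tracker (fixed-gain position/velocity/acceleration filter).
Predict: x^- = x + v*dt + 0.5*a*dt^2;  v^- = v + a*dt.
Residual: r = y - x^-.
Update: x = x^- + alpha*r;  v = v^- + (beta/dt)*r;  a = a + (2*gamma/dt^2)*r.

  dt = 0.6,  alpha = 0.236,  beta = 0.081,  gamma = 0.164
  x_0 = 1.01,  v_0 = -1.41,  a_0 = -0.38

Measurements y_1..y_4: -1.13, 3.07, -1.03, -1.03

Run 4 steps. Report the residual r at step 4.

resid = -0.1191

step 1: x_pred=0.0956  r=-1.2256  x^+=-0.1936  v^+=-1.8035  a^+=-1.4967
step 2: x_pred=-1.5451  r=4.6151  x^+=-0.4559  v^+=-2.0784  a^+=2.7082
step 3: x_pred=-1.2155  r=0.1855  x^+=-1.1717  v^+=-0.4284  a^+=2.8772
step 4: x_pred=-0.9109  r=-0.1191  x^+=-0.9390  v^+=1.2818  a^+=2.7687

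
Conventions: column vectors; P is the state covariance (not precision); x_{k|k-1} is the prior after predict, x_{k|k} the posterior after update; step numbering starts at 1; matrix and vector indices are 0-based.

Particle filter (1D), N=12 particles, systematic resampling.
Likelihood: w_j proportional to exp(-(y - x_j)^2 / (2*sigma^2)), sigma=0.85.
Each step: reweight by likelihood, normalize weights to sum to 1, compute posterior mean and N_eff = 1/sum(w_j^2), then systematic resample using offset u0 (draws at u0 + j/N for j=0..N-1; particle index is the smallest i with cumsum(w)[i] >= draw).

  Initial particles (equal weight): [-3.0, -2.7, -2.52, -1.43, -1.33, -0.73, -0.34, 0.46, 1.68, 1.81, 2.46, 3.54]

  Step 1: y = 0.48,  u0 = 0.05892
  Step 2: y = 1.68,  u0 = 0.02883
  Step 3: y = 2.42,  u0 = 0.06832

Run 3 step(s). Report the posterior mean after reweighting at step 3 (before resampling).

post_mean = 1.7184

step 1: w=[0.0001, 0.0003, 0.0007, 0.0275, 0.0356, 0.1248, 0.2159, 0.3437, 0.1269, 0.1011, 0.0228, 0.0005]  mean=0.3582  Neff=4.7799  idx=[4, 5, 6, 6, 6, 7, 7, 7, 7, 8, 9, 9]
step 2: w=[0.0004, 0.0039, 0.0129, 0.0129, 0.0129, 0.0776, 0.0776, 0.0776, 0.0776, 0.2173, 0.2147, 0.2147]  mean=1.2685  Neff=6.0974  idx=[3, 5, 6, 8, 9, 9, 9, 10, 10, 10, 11, 11]
step 3: w=[0.0008, 0.0114, 0.0114, 0.0114, 0.1116, 0.1116, 0.1116, 0.1260, 0.1260, 0.1260, 0.1260, 0.1260]  mean=1.7184  Neff=8.5353  idx=[4, 5, 5, 6, 7, 7, 8, 9, 9, 10, 11, 11]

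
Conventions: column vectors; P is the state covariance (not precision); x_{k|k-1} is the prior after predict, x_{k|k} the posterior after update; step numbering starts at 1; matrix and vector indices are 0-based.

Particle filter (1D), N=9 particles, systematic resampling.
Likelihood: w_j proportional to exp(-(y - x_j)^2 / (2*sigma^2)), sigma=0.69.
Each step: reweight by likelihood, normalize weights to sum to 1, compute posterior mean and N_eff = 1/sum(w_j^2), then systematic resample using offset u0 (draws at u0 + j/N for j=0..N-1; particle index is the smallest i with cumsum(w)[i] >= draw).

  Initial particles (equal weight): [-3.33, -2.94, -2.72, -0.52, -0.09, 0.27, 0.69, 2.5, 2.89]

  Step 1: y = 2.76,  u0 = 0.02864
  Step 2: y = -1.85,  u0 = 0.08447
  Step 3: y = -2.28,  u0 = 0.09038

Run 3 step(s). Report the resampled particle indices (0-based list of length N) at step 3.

resampled_idx = [0, 1, 2, 3, 4, 5, 6, 7, 8]

step 1: w=[0.0000, 0.0000, 0.0000, 0.0000, 0.0001, 0.0008, 0.0058, 0.4835, 0.5099]  mean=2.6864  Neff=2.0253  idx=[7, 7, 7, 7, 7, 8, 8, 8, 8]
step 2: w=[0.1962, 0.1962, 0.1962, 0.1962, 0.1962, 0.0047, 0.0047, 0.0047, 0.0047]  mean=2.5074  Neff=5.1927  idx=[0, 0, 1, 2, 2, 3, 3, 4, 4]
step 3: w=[0.1111, 0.1111, 0.1111, 0.1111, 0.1111, 0.1111, 0.1111, 0.1111, 0.1111]  mean=2.5000  Neff=9.0000  idx=[0, 1, 2, 3, 4, 5, 6, 7, 8]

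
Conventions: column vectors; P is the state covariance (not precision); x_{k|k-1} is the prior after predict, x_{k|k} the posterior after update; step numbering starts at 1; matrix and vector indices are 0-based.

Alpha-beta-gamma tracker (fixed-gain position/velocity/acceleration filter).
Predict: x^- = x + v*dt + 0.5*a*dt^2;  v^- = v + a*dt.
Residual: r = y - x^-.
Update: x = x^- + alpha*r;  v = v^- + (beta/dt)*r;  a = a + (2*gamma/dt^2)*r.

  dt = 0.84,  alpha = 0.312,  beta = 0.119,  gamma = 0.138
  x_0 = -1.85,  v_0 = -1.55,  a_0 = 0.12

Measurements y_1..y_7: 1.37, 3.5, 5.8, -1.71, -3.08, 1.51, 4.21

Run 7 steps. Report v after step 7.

v_post = -7.9962

step 1: x_pred=-3.1097  r=4.4797  x^+=-1.7120  v^+=-0.8146  a^+=1.8722
step 2: x_pred=-1.7357  r=5.2357  x^+=-0.1022  v^+=1.4998  a^+=3.9202
step 3: x_pred=2.5407  r=3.2593  x^+=3.5576  v^+=5.2546  a^+=5.1951
step 4: x_pred=9.8043  r=-11.5143  x^+=6.2118  v^+=7.9873  a^+=0.6912
step 5: x_pred=13.1650  r=-16.2450  x^+=8.0966  v^+=6.2665  a^+=-5.6631
step 6: x_pred=11.3625  r=-9.8525  x^+=8.2885  v^+=0.1137  a^+=-9.5170
step 7: x_pred=5.0265  r=-0.8165  x^+=4.7717  v^+=-7.9962  a^+=-9.8364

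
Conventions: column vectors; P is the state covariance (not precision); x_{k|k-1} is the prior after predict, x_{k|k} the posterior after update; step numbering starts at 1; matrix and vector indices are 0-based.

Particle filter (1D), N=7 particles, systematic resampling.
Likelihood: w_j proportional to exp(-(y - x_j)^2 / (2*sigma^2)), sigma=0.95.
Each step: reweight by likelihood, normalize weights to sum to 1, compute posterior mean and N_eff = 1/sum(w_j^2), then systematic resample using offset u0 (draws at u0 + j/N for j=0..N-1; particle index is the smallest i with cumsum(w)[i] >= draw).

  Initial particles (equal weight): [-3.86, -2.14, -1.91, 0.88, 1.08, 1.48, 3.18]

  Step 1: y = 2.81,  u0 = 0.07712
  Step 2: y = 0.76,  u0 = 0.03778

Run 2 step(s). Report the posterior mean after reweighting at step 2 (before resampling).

step 1: w=[0.0000, 0.0000, 0.0000, 0.0784, 0.1176, 0.2317, 0.5723]  mean=2.3588  Neff=2.4927  idx=[3, 5, 5, 6, 6, 6, 6]
step 2: w=[0.3745, 0.2833, 0.2833, 0.0147, 0.0147, 0.0147, 0.0147]  mean=1.3554  Neff=3.3150  idx=[0, 0, 0, 1, 1, 2, 2]

post_mean = 1.3554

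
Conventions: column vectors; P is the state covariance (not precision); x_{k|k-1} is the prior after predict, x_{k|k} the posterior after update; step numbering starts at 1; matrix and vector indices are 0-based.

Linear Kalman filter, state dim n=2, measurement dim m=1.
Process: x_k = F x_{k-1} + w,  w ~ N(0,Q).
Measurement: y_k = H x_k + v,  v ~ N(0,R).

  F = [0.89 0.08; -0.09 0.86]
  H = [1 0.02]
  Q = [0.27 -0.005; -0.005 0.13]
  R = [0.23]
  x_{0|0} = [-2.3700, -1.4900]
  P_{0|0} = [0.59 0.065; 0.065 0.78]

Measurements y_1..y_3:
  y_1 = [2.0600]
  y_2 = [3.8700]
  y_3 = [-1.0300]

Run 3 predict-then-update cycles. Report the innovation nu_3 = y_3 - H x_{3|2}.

innov = [-3.4731]

step 1: x^-=[-2.2285, -1.0681]  P^-=[0.7516 0.0507; 0.0507 0.7016]  S=[0.9839]  K=[0.7649; 0.0658]  nu=[4.3099]  x^+=[1.0682, -0.7846]  P^+=[0.1759 0.0012; 0.0012 0.6973]
step 2: x^-=[0.8879, -0.7709]  P^-=[0.4140 0.0298; 0.0298 0.6470]  S=[0.6454]  K=[0.6423; 0.0662]  nu=[2.9975]  x^+=[2.8133, -0.5725]  P^+=[0.1477 0.0023; 0.0023 0.6442]
step 3: x^-=[2.4580, -0.7455]  P^-=[0.3914 0.0293; 0.0293 0.6073]  S=[0.6229]  K=[0.6294; 0.0665]  nu=[-3.4731]  x^+=[0.2720, -0.9764]  P^+=[0.1447 0.0032; 0.0032 0.6045]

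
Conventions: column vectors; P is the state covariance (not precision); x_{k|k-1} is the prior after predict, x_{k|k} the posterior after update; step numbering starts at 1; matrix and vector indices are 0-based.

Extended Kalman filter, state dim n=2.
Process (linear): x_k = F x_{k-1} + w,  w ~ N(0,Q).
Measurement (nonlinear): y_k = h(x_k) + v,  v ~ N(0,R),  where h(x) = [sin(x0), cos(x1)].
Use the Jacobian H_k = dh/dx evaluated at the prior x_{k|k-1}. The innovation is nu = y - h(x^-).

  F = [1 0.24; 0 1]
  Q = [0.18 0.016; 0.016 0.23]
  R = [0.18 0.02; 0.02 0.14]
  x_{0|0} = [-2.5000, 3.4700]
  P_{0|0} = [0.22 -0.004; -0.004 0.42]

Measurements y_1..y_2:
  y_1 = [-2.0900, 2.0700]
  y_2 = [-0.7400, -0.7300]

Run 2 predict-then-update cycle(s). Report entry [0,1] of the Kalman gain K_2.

K[0,1] = -0.1845

step 1: x^-=[-1.6672, 3.4700]  P^-=[0.4223 0.1128; 0.1128 0.6500]  H_jac=[-0.0963 0.0000; 0.0000 0.3225]  S=[0.1839 0.0165; 0.0165 0.2076]  K=[-0.2384 0.1942; -0.1507 1.0217]  nu=[-1.0946, 3.0166]  x^+=[-0.8205, 6.7171]  P^+=[0.4055 0.0695; 0.0695 0.4342]
step 2: x^-=[0.7917, 6.7171]  P^-=[0.6439 0.1897; 0.1897 0.6642]  H_jac=[0.7027 0.0000; 0.0000 -0.4204]  S=[0.4979 -0.0360; -0.0360 0.2574]  K=[0.8953 -0.1845; 0.1911 -1.0581]  nu=[-1.4515, -1.6373]  x^+=[-0.2058, 8.1721]  P^+=[0.2241 0.0188; 0.0188 0.3432]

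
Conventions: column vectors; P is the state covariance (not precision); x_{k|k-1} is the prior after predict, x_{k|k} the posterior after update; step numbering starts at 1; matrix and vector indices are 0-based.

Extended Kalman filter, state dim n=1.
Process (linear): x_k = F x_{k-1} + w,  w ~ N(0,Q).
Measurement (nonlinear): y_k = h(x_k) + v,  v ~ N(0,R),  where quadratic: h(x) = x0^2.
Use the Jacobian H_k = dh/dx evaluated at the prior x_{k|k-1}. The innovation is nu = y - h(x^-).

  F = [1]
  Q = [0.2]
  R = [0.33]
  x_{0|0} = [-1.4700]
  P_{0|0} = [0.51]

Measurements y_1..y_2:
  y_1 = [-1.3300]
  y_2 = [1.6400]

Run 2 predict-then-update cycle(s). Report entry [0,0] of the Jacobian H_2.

step 1: x^-=[-1.4700]  P^-=[0.7100]  H_jac=[-2.9400]  S=[6.4670]  K=[-0.3228]  nu=[-3.4909]  x^+=[-0.3432]  P^+=[0.0362]
step 2: x^-=[-0.3432]  P^-=[0.2362]  H_jac=[-0.6864]  S=[0.4413]  K=[-0.3674]  nu=[1.5222]  x^+=[-0.9025]  P^+=[0.1766]

H_jac[0,0] = -0.6864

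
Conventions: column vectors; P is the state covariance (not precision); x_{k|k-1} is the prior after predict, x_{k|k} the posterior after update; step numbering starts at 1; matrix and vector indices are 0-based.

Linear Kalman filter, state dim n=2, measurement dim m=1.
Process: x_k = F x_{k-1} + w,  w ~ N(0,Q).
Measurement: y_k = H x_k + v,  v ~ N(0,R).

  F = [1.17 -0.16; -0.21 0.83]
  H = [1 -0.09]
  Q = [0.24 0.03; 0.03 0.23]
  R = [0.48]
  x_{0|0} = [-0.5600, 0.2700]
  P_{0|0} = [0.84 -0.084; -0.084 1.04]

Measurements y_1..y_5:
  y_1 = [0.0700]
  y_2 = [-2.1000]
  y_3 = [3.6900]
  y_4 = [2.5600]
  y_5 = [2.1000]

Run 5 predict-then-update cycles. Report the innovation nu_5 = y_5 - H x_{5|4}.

innov = [-0.6944]

step 1: x^-=[-0.6984, 0.3417]  P^-=[1.4479 -0.3989; -0.3989 1.0128]  S=[2.0080]  K=[0.7390; -0.2441]  nu=[0.7992]  x^+=[-0.1078, 0.1467]  P^+=[0.3514 -0.0368; -0.0368 0.8932]
step 2: x^-=[-0.1496, 0.1444]  P^-=[0.7577 -0.2119; -0.2119 0.8736]  S=[1.2829]  K=[0.6055; -0.2265]  nu=[-1.9374]  x^+=[-1.3226, 0.5831]  P^+=[0.2874 -0.0360; -0.0360 0.8078]
step 3: x^-=[-1.6408, 0.7617]  P^-=[0.6676 -0.1841; -0.1841 0.8117]  S=[1.1873]  K=[0.5762; -0.2166]  nu=[5.3993]  x^+=[1.4704, -0.4075]  P^+=[0.2734 -0.0359; -0.0359 0.7561]
step 4: x^-=[1.7856, -0.6470]  P^-=[0.6470 -0.1736; -0.1736 0.7754]  S=[1.1645]  K=[0.5690; -0.2090]  nu=[0.7162]  x^+=[2.1931, -0.7967]  P^+=[0.2700 -0.0351; -0.0351 0.7245]
step 5: x^-=[2.6934, -1.1218]  P^-=[0.6412 -0.1678; -0.1678 0.7533]  S=[1.1576]  K=[0.5670; -0.2036]  nu=[-0.6944]  x^+=[2.2997, -0.9805]  P^+=[0.2691 -0.0342; -0.0342 0.7053]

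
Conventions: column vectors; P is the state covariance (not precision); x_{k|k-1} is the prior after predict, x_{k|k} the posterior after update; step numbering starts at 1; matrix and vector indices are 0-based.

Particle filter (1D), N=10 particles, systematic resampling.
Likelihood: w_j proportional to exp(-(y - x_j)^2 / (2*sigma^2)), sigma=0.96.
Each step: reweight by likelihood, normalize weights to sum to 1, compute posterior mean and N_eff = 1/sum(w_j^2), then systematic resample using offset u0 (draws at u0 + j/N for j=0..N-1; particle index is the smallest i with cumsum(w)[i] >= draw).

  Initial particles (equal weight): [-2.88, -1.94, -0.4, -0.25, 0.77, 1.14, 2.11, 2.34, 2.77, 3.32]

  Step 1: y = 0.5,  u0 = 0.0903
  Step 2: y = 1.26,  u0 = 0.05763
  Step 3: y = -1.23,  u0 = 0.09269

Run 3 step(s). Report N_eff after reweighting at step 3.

step 1: w=[0.0006, 0.0108, 0.1759, 0.2012, 0.2624, 0.2186, 0.0669, 0.0435, 0.0167, 0.0037]  mean=0.6092  Neff=5.1342  idx=[2, 3, 3, 4, 4, 4, 5, 5, 6, 8]
step 2: w=[0.0351, 0.0454, 0.0454, 0.1374, 0.1374, 0.1374, 0.1553, 0.1553, 0.1058, 0.0454]  mean=0.9838  Neff=8.0975  idx=[1, 3, 3, 4, 5, 6, 6, 7, 8, 9]
step 3: w=[0.4968, 0.0955, 0.0955, 0.0955, 0.0955, 0.0397, 0.0397, 0.0397, 0.0020, 0.0001]  mean=0.3103  Neff=3.4723  idx=[0, 0, 0, 0, 0, 2, 3, 4, 5, 7]

N_eff = 3.4723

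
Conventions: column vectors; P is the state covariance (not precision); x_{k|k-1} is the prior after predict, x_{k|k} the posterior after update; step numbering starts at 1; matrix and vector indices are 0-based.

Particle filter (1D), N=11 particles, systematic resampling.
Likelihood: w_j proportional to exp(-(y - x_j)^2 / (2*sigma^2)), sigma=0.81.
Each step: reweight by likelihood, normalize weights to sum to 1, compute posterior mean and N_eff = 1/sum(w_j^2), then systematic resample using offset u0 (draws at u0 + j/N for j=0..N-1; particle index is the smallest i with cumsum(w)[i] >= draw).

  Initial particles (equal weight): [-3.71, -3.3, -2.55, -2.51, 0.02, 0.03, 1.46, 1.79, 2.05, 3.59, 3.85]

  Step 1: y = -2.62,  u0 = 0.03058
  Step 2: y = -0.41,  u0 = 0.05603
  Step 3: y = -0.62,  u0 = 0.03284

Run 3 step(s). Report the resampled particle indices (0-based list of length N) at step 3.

step 1: w=[0.1303, 0.2265, 0.3209, 0.3192, 0.0016, 0.0015, 0.0000, 0.0000, 0.0000, 0.0000, 0.0000]  mean=-2.8502  Neff=3.6609  idx=[0, 0, 1, 1, 2, 2, 2, 2, 3, 3, 3]
step 2: w=[0.0011, 0.0011, 0.0075, 0.0075, 0.1326, 0.1326, 0.1326, 0.1326, 0.1509, 0.1509, 0.1509]  mean=-2.5456  Neff=7.2101  idx=[4, 4, 5, 6, 7, 7, 8, 8, 9, 10, 10]
step 3: w=[0.0861, 0.0861, 0.0861, 0.0861, 0.0861, 0.0861, 0.0967, 0.0967, 0.0967, 0.0967, 0.0967]  mean=-2.5307  Neff=10.9628  idx=[0, 1, 2, 3, 4, 5, 6, 7, 8, 9, 10]

resampled_idx = [0, 1, 2, 3, 4, 5, 6, 7, 8, 9, 10]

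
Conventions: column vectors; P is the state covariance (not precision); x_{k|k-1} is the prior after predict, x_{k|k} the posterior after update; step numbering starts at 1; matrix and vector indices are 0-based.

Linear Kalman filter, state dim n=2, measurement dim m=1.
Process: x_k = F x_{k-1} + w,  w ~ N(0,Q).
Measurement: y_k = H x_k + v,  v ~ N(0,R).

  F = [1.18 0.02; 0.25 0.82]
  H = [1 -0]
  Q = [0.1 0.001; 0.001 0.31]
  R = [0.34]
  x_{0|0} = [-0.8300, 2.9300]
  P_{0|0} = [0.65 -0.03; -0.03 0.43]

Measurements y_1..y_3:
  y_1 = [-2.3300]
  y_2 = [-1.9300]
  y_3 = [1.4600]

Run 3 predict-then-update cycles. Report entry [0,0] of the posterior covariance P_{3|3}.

step 1: x^-=[-0.9208, 2.1951]  P^-=[1.0038 0.1706; 0.1706 0.6275]  S=[1.3438]  K=[0.7470; 0.1270]  nu=[-1.4092]  x^+=[-1.9735, 2.0162]  P^+=[0.2540 0.0432; 0.0432 0.6058]
step 2: x^-=[-2.2884, 1.1599]  P^-=[0.4559 0.1278; 0.1278 0.7509]  S=[0.7959]  K=[0.5728; 0.1606]  nu=[0.3584]  x^+=[-2.0831, 1.2175]  P^+=[0.1948 0.0546; 0.0546 0.7304]
step 3: x^-=[-2.4337, 0.4775]  P^-=[0.3741 0.1235; 0.1235 0.8357]  S=[0.7141]  K=[0.5238; 0.1730]  nu=[3.8937]  x^+=[-0.3940, 1.1512]  P^+=[0.1781 0.0588; 0.0588 0.8143]

P_post[0,0] = 0.1781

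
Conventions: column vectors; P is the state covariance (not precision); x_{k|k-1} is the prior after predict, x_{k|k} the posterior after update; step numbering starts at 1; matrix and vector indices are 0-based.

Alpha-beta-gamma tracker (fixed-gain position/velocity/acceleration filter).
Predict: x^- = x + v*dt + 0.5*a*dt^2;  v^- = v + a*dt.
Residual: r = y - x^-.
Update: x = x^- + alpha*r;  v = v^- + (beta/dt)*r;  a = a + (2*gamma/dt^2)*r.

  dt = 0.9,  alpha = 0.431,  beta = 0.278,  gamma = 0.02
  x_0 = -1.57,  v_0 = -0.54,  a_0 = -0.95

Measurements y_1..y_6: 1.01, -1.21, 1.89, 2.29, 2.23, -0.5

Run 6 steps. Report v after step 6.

v_post = -0.4018

step 1: x_pred=-2.4407  r=3.4508  x^+=-0.9535  v^+=-0.3291  a^+=-0.7796
step 2: x_pred=-1.5654  r=0.3554  x^+=-1.4122  v^+=-0.9210  a^+=-0.7620
step 3: x_pred=-2.5497  r=4.4397  x^+=-0.6362  v^+=-0.2354  a^+=-0.5428
step 4: x_pred=-1.0679  r=3.3579  x^+=0.3794  v^+=0.3133  a^+=-0.3770
step 5: x_pred=0.5086  r=1.7214  x^+=1.2505  v^+=0.5057  a^+=-0.2920
step 6: x_pred=1.5874  r=-2.0874  x^+=0.6878  v^+=-0.4018  a^+=-0.3951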